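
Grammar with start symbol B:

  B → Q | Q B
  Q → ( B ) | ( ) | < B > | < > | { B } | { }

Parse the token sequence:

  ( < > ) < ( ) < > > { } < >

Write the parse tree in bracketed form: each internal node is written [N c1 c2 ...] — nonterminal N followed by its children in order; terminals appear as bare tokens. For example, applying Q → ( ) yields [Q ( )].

B
Q B
( B ) B
( Q ) B
( < > ) B
( < > ) Q B
( < > ) < B > B
( < > ) < Q B > B
( < > ) < ( ) B > B
( < > ) < ( ) Q > B
( < > ) < ( ) < > > B
( < > ) < ( ) < > > Q B
( < > ) < ( ) < > > { } B
( < > ) < ( ) < > > { } Q
( < > ) < ( ) < > > { } < >

[B [Q ( [B [Q < >]] )] [B [Q < [B [Q ( )] [B [Q < >]]] >] [B [Q { }] [B [Q < >]]]]]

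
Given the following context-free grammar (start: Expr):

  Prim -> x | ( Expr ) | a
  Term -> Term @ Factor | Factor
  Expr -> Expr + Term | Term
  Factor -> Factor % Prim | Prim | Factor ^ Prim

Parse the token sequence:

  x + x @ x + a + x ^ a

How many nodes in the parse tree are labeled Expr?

4

[Expr [Expr [Expr [Expr [Term [Factor [Prim x]]]] + [Term [Term [Factor [Prim x]]] @ [Factor [Prim x]]]] + [Term [Factor [Prim a]]]] + [Term [Factor [Factor [Prim x]] ^ [Prim a]]]]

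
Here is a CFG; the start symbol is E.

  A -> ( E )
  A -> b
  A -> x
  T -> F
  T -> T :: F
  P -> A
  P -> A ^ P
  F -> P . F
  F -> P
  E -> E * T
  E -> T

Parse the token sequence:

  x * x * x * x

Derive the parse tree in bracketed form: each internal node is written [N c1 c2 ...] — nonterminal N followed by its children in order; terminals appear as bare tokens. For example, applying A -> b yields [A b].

E
E * T
E * T * T
E * T * T * T
T * T * T * T
F * T * T * T
P * T * T * T
A * T * T * T
x * T * T * T
x * F * T * T
x * P * T * T
x * A * T * T
x * x * T * T
x * x * F * T
x * x * P * T
x * x * A * T
x * x * x * T
x * x * x * F
x * x * x * P
x * x * x * A
x * x * x * x

[E [E [E [E [T [F [P [A x]]]]] * [T [F [P [A x]]]]] * [T [F [P [A x]]]]] * [T [F [P [A x]]]]]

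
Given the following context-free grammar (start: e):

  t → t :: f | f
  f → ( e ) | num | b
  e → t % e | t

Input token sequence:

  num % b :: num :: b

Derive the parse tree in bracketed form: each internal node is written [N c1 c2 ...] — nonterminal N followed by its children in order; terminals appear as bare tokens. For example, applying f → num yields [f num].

[e [t [f num]] % [e [t [t [t [f b]] :: [f num]] :: [f b]]]]

e
t % e
f % e
num % e
num % t
num % t :: f
num % t :: f :: f
num % f :: f :: f
num % b :: f :: f
num % b :: num :: f
num % b :: num :: b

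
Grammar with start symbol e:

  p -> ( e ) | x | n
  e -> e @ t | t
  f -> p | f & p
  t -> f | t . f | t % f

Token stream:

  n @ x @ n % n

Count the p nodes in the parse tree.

[e [e [e [t [f [p n]]]] @ [t [f [p x]]]] @ [t [t [f [p n]]] % [f [p n]]]]

4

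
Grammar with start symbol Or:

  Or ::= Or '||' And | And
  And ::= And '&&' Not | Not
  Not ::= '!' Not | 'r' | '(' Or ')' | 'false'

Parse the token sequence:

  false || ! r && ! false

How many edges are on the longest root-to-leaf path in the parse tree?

[Or [Or [And [Not false]]] || [And [And [Not ! [Not r]]] && [Not ! [Not false]]]]

5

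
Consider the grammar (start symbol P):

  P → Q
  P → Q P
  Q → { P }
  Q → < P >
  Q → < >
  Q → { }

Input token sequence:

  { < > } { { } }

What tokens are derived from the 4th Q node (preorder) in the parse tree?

[P [Q { [P [Q < >]] }] [P [Q { [P [Q { }]] }]]]

{ }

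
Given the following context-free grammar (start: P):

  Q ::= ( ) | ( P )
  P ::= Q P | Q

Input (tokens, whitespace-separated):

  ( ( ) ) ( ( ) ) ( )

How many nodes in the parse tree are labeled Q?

5

[P [Q ( [P [Q ( )]] )] [P [Q ( [P [Q ( )]] )] [P [Q ( )]]]]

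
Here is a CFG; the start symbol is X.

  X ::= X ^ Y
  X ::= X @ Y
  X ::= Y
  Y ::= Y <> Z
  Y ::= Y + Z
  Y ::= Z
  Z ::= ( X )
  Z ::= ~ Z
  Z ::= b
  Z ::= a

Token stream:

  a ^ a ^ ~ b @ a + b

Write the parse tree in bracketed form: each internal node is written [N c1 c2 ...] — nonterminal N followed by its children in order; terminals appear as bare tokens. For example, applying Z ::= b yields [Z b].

[X [X [X [X [Y [Z a]]] ^ [Y [Z a]]] ^ [Y [Z ~ [Z b]]]] @ [Y [Y [Z a]] + [Z b]]]

X
X @ Y
X ^ Y @ Y
X ^ Y ^ Y @ Y
Y ^ Y ^ Y @ Y
Z ^ Y ^ Y @ Y
a ^ Y ^ Y @ Y
a ^ Z ^ Y @ Y
a ^ a ^ Y @ Y
a ^ a ^ Z @ Y
a ^ a ^ ~ Z @ Y
a ^ a ^ ~ b @ Y
a ^ a ^ ~ b @ Y + Z
a ^ a ^ ~ b @ Z + Z
a ^ a ^ ~ b @ a + Z
a ^ a ^ ~ b @ a + b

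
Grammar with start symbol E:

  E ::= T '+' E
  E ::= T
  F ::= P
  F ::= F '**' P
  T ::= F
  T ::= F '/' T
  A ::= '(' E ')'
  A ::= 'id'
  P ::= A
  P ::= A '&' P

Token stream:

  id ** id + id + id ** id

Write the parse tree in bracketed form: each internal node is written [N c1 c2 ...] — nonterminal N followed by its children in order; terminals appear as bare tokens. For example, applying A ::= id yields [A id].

[E [T [F [F [P [A id]]] ** [P [A id]]]] + [E [T [F [P [A id]]]] + [E [T [F [F [P [A id]]] ** [P [A id]]]]]]]

E
T + E
F + E
F ** P + E
P ** P + E
A ** P + E
id ** P + E
id ** A + E
id ** id + E
id ** id + T + E
id ** id + F + E
id ** id + P + E
id ** id + A + E
id ** id + id + E
id ** id + id + T
id ** id + id + F
id ** id + id + F ** P
id ** id + id + P ** P
id ** id + id + A ** P
id ** id + id + id ** P
id ** id + id + id ** A
id ** id + id + id ** id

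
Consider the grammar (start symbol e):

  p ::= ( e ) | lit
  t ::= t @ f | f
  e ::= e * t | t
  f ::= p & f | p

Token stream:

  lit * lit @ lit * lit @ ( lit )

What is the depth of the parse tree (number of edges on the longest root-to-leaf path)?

8

[e [e [e [t [f [p lit]]]] * [t [t [f [p lit]]] @ [f [p lit]]]] * [t [t [f [p lit]]] @ [f [p ( [e [t [f [p lit]]]] )]]]]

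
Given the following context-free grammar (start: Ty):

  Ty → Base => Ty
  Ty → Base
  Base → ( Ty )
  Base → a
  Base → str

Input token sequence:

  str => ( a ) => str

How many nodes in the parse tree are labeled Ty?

[Ty [Base str] => [Ty [Base ( [Ty [Base a]] )] => [Ty [Base str]]]]

4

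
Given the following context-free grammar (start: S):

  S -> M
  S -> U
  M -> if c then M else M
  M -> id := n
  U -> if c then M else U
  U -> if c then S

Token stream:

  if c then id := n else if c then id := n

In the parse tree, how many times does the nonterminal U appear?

2

[S [U if c then [M id := n] else [U if c then [S [M id := n]]]]]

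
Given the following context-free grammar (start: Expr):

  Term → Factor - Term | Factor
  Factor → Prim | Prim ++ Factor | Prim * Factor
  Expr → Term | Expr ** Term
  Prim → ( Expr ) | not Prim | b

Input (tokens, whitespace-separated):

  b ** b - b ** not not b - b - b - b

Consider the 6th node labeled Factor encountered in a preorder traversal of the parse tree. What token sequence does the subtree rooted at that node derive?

b

[Expr [Expr [Expr [Term [Factor [Prim b]]]] ** [Term [Factor [Prim b]] - [Term [Factor [Prim b]]]]] ** [Term [Factor [Prim not [Prim not [Prim b]]]] - [Term [Factor [Prim b]] - [Term [Factor [Prim b]] - [Term [Factor [Prim b]]]]]]]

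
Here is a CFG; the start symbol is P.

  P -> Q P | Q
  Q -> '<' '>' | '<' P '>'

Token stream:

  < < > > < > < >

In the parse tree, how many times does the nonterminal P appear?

[P [Q < [P [Q < >]] >] [P [Q < >] [P [Q < >]]]]

4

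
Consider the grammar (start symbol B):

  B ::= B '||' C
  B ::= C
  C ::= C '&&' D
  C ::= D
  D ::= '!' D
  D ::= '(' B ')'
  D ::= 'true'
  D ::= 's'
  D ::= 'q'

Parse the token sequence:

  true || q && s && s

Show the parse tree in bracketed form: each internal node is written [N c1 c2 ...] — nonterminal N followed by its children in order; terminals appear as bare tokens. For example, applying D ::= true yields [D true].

[B [B [C [D true]]] || [C [C [C [D q]] && [D s]] && [D s]]]

B
B || C
C || C
D || C
true || C
true || C && D
true || C && D && D
true || D && D && D
true || q && D && D
true || q && s && D
true || q && s && s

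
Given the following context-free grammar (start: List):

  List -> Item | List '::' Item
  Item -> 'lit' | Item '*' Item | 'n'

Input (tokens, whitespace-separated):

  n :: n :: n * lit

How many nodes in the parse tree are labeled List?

3

[List [List [List [Item n]] :: [Item n]] :: [Item [Item n] * [Item lit]]]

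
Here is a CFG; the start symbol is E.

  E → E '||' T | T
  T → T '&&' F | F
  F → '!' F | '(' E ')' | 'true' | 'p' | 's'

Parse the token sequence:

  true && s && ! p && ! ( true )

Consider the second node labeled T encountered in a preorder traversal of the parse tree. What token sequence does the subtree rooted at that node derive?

[E [T [T [T [T [F true]] && [F s]] && [F ! [F p]]] && [F ! [F ( [E [T [F true]]] )]]]]

true && s && ! p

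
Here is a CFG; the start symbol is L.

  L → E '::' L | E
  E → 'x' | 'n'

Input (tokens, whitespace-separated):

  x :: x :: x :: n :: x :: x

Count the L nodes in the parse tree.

6

[L [E x] :: [L [E x] :: [L [E x] :: [L [E n] :: [L [E x] :: [L [E x]]]]]]]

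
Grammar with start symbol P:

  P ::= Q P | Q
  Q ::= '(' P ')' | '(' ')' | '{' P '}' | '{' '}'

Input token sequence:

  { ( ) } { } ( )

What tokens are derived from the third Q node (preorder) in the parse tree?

{ }

[P [Q { [P [Q ( )]] }] [P [Q { }] [P [Q ( )]]]]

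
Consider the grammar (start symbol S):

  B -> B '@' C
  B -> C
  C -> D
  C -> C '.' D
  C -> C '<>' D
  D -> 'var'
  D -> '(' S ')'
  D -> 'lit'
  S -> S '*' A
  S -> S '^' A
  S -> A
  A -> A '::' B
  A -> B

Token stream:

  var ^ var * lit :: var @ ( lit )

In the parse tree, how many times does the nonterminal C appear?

[S [S [S [A [B [C [D var]]]]] ^ [A [B [C [D var]]]]] * [A [A [B [C [D lit]]]] :: [B [B [C [D var]]] @ [C [D ( [S [A [B [C [D lit]]]]] )]]]]]

6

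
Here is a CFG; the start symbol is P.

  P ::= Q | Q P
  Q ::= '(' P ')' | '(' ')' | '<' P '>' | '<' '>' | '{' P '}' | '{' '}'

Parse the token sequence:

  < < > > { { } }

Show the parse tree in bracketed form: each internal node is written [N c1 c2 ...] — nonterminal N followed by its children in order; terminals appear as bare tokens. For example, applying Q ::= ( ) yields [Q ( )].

P
Q P
< P > P
< Q > P
< < > > P
< < > > Q
< < > > { P }
< < > > { Q }
< < > > { { } }

[P [Q < [P [Q < >]] >] [P [Q { [P [Q { }]] }]]]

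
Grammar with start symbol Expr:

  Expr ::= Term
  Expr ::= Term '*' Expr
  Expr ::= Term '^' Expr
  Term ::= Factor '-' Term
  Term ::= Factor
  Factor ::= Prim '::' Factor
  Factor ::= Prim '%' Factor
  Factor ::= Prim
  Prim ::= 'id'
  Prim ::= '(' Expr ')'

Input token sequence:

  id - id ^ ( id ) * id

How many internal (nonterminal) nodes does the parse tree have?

19

[Expr [Term [Factor [Prim id]] - [Term [Factor [Prim id]]]] ^ [Expr [Term [Factor [Prim ( [Expr [Term [Factor [Prim id]]]] )]]] * [Expr [Term [Factor [Prim id]]]]]]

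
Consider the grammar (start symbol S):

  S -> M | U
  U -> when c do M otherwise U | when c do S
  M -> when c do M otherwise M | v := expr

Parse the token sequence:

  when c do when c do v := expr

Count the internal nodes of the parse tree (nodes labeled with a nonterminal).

6

[S [U when c do [S [U when c do [S [M v := expr]]]]]]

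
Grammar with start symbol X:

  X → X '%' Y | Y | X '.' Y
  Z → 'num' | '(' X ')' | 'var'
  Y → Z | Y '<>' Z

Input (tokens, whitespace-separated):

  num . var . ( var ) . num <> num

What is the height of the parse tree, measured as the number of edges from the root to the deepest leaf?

7

[X [X [X [X [Y [Z num]]] . [Y [Z var]]] . [Y [Z ( [X [Y [Z var]]] )]]] . [Y [Y [Z num]] <> [Z num]]]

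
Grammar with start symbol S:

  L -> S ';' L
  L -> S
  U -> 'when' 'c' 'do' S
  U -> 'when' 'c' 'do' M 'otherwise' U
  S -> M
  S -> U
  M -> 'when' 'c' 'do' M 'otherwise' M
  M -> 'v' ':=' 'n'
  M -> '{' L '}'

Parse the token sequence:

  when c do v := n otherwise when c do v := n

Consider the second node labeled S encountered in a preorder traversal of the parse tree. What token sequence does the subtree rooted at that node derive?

[S [U when c do [M v := n] otherwise [U when c do [S [M v := n]]]]]

v := n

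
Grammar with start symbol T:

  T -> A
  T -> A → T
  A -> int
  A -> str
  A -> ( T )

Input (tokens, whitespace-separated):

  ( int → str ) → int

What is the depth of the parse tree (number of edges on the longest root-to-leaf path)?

[T [A ( [T [A int] → [T [A str]]] )] → [T [A int]]]

5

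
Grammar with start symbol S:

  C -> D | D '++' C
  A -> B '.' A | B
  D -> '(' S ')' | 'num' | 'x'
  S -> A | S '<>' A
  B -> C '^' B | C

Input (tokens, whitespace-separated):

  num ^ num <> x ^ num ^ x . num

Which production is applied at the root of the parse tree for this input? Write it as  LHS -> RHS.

S -> S '<>' A

[S [S [A [B [C [D num]] ^ [B [C [D num]]]]]] <> [A [B [C [D x]] ^ [B [C [D num]] ^ [B [C [D x]]]]] . [A [B [C [D num]]]]]]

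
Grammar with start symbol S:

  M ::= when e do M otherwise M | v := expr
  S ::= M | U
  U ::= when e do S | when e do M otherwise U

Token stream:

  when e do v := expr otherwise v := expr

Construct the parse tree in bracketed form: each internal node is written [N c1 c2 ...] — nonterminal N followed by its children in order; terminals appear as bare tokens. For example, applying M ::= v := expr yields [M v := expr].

S
M
when e do M otherwise M
when e do v := expr otherwise M
when e do v := expr otherwise v := expr

[S [M when e do [M v := expr] otherwise [M v := expr]]]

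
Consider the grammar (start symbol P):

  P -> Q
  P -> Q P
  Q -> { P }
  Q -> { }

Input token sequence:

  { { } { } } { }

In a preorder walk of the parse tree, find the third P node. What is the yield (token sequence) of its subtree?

{ }

[P [Q { [P [Q { }] [P [Q { }]]] }] [P [Q { }]]]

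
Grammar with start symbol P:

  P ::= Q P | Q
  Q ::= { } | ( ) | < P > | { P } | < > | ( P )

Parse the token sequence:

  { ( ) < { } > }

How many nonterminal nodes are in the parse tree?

[P [Q { [P [Q ( )] [P [Q < [P [Q { }]] >]]] }]]

8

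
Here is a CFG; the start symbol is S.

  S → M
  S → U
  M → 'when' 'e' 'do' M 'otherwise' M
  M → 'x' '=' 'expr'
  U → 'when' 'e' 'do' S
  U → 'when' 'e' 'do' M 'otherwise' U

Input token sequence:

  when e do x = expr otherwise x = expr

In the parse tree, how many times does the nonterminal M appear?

[S [M when e do [M x = expr] otherwise [M x = expr]]]

3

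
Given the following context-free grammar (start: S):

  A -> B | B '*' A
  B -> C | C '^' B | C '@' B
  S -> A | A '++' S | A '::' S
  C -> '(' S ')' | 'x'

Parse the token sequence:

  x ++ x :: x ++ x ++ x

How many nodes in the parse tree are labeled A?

[S [A [B [C x]]] ++ [S [A [B [C x]]] :: [S [A [B [C x]]] ++ [S [A [B [C x]]] ++ [S [A [B [C x]]]]]]]]

5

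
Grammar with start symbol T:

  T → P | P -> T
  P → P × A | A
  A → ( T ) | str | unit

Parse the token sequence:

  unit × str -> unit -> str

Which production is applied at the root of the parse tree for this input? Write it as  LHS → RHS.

[T [P [P [A unit]] × [A str]] -> [T [P [A unit]] -> [T [P [A str]]]]]

T → P -> T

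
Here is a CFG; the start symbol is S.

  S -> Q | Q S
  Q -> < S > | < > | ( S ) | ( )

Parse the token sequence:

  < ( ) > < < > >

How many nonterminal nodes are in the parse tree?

[S [Q < [S [Q ( )]] >] [S [Q < [S [Q < >]] >]]]

8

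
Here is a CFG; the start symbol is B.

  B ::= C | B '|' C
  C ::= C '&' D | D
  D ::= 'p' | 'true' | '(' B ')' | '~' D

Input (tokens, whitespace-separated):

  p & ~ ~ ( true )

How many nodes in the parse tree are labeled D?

5

[B [C [C [D p]] & [D ~ [D ~ [D ( [B [C [D true]]] )]]]]]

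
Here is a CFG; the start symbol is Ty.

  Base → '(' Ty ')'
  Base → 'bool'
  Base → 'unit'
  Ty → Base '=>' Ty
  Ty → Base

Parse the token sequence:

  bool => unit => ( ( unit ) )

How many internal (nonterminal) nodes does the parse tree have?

10

[Ty [Base bool] => [Ty [Base unit] => [Ty [Base ( [Ty [Base ( [Ty [Base unit]] )]] )]]]]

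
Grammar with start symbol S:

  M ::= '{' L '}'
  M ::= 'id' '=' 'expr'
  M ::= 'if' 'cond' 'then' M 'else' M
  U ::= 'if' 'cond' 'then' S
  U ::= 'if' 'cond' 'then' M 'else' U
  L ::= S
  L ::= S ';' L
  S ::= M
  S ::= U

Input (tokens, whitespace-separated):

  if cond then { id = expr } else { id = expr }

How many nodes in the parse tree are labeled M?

[S [M if cond then [M { [L [S [M id = expr]]] }] else [M { [L [S [M id = expr]]] }]]]

5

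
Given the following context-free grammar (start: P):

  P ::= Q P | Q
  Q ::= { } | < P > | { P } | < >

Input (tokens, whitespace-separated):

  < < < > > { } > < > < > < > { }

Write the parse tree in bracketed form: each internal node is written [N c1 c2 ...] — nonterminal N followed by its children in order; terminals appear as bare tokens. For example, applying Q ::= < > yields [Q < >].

P
Q P
< P > P
< Q P > P
< < P > P > P
< < Q > P > P
< < < > > P > P
< < < > > Q > P
< < < > > { } > P
< < < > > { } > Q P
< < < > > { } > < > P
< < < > > { } > < > Q P
< < < > > { } > < > < > P
< < < > > { } > < > < > Q P
< < < > > { } > < > < > < > P
< < < > > { } > < > < > < > Q
< < < > > { } > < > < > < > { }

[P [Q < [P [Q < [P [Q < >]] >] [P [Q { }]]] >] [P [Q < >] [P [Q < >] [P [Q < >] [P [Q { }]]]]]]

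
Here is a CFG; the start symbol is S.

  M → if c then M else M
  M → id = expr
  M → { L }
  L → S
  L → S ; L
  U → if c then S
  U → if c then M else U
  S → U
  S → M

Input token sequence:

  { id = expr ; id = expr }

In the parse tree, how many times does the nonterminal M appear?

[S [M { [L [S [M id = expr]] ; [L [S [M id = expr]]]] }]]

3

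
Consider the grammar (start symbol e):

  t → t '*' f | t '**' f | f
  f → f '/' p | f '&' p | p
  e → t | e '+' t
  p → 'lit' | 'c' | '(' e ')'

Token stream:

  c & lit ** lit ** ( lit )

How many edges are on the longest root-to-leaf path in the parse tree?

8

[e [t [t [t [f [f [p c]] & [p lit]]] ** [f [p lit]]] ** [f [p ( [e [t [f [p lit]]]] )]]]]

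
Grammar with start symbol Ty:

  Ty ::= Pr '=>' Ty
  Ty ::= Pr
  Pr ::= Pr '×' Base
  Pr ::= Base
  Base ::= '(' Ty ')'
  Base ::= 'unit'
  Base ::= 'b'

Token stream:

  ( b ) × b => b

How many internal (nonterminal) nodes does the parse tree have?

11

[Ty [Pr [Pr [Base ( [Ty [Pr [Base b]]] )]] × [Base b]] => [Ty [Pr [Base b]]]]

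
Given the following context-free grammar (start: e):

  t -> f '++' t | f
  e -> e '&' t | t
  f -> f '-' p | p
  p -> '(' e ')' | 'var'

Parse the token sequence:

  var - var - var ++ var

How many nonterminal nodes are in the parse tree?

11

[e [t [f [f [f [p var]] - [p var]] - [p var]] ++ [t [f [p var]]]]]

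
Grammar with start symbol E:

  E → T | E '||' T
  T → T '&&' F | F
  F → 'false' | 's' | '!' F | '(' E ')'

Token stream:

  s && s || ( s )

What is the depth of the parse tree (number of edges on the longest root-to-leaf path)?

[E [E [T [T [F s]] && [F s]]] || [T [F ( [E [T [F s]]] )]]]

6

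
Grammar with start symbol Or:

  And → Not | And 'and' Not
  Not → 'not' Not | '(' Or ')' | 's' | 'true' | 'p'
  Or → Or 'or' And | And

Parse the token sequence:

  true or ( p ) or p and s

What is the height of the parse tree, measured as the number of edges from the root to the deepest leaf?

7

[Or [Or [Or [And [Not true]]] or [And [Not ( [Or [And [Not p]]] )]]] or [And [And [Not p]] and [Not s]]]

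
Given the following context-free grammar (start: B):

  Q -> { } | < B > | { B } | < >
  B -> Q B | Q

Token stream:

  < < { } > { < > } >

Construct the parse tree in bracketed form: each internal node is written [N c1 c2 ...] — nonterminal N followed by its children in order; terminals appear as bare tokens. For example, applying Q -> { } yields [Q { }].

B
Q
< B >
< Q B >
< < B > B >
< < Q > B >
< < { } > B >
< < { } > Q >
< < { } > { B } >
< < { } > { Q } >
< < { } > { < > } >

[B [Q < [B [Q < [B [Q { }]] >] [B [Q { [B [Q < >]] }]]] >]]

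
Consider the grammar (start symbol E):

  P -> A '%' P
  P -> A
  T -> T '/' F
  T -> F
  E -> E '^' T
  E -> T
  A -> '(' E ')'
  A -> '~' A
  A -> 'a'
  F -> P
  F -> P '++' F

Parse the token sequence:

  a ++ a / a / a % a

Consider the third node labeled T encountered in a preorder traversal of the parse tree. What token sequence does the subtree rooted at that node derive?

[E [T [T [T [F [P [A a]] ++ [F [P [A a]]]]] / [F [P [A a]]]] / [F [P [A a] % [P [A a]]]]]]

a ++ a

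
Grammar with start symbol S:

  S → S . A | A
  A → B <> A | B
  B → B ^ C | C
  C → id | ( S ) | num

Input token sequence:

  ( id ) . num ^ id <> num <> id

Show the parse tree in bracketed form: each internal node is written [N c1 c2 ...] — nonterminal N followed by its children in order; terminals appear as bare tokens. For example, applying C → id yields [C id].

[S [S [A [B [C ( [S [A [B [C id]]]] )]]]] . [A [B [B [C num]] ^ [C id]] <> [A [B [C num]] <> [A [B [C id]]]]]]

S
S . A
A . A
B . A
C . A
( S ) . A
( A ) . A
( B ) . A
( C ) . A
( id ) . A
( id ) . B <> A
( id ) . B ^ C <> A
( id ) . C ^ C <> A
( id ) . num ^ C <> A
( id ) . num ^ id <> A
( id ) . num ^ id <> B <> A
( id ) . num ^ id <> C <> A
( id ) . num ^ id <> num <> A
( id ) . num ^ id <> num <> B
( id ) . num ^ id <> num <> C
( id ) . num ^ id <> num <> id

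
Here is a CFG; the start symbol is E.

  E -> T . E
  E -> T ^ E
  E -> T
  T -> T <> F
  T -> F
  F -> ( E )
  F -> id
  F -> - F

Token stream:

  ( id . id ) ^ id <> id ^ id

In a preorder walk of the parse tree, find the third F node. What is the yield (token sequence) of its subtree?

id

[E [T [F ( [E [T [F id]] . [E [T [F id]]]] )]] ^ [E [T [T [F id]] <> [F id]] ^ [E [T [F id]]]]]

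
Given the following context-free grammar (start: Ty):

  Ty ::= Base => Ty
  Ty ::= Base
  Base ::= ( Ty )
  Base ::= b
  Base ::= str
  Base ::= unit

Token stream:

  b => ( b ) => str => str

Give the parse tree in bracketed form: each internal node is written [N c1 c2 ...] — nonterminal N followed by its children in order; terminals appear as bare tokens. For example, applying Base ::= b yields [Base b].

Ty
Base => Ty
b => Ty
b => Base => Ty
b => ( Ty ) => Ty
b => ( Base ) => Ty
b => ( b ) => Ty
b => ( b ) => Base => Ty
b => ( b ) => str => Ty
b => ( b ) => str => Base
b => ( b ) => str => str

[Ty [Base b] => [Ty [Base ( [Ty [Base b]] )] => [Ty [Base str] => [Ty [Base str]]]]]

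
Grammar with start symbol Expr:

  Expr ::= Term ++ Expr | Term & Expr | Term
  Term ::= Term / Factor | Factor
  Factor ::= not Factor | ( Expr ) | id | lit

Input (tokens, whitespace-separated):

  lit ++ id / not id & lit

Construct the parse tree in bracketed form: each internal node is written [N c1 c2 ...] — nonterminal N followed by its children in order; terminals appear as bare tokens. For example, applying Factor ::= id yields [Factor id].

Expr
Term ++ Expr
Factor ++ Expr
lit ++ Expr
lit ++ Term & Expr
lit ++ Term / Factor & Expr
lit ++ Factor / Factor & Expr
lit ++ id / Factor & Expr
lit ++ id / not Factor & Expr
lit ++ id / not id & Expr
lit ++ id / not id & Term
lit ++ id / not id & Factor
lit ++ id / not id & lit

[Expr [Term [Factor lit]] ++ [Expr [Term [Term [Factor id]] / [Factor not [Factor id]]] & [Expr [Term [Factor lit]]]]]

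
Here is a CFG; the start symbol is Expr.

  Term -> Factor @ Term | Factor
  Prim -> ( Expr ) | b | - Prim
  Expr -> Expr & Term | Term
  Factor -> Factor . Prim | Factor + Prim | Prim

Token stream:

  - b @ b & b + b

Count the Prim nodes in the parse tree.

5

[Expr [Expr [Term [Factor [Prim - [Prim b]]] @ [Term [Factor [Prim b]]]]] & [Term [Factor [Factor [Prim b]] + [Prim b]]]]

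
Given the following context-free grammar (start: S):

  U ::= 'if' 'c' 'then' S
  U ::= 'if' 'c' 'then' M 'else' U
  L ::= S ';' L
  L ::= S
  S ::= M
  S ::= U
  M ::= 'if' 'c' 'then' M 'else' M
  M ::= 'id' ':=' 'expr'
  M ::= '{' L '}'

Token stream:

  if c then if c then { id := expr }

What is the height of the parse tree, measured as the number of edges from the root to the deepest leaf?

9

[S [U if c then [S [U if c then [S [M { [L [S [M id := expr]]] }]]]]]]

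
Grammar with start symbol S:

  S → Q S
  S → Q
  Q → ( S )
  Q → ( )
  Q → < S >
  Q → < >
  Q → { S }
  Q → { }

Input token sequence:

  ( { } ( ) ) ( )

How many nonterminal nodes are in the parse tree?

[S [Q ( [S [Q { }] [S [Q ( )]]] )] [S [Q ( )]]]

8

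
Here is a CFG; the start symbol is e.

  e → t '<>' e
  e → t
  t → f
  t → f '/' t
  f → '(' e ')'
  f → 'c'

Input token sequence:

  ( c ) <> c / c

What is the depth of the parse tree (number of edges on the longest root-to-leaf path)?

6

[e [t [f ( [e [t [f c]]] )]] <> [e [t [f c] / [t [f c]]]]]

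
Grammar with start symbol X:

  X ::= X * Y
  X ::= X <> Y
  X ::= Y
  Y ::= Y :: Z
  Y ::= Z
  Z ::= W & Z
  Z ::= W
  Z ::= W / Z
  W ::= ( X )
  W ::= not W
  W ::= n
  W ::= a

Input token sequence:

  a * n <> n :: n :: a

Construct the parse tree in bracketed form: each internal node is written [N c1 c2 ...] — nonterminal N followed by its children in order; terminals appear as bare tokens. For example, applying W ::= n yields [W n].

[X [X [X [Y [Z [W a]]]] * [Y [Z [W n]]]] <> [Y [Y [Y [Z [W n]]] :: [Z [W n]]] :: [Z [W a]]]]

X
X <> Y
X * Y <> Y
Y * Y <> Y
Z * Y <> Y
W * Y <> Y
a * Y <> Y
a * Z <> Y
a * W <> Y
a * n <> Y
a * n <> Y :: Z
a * n <> Y :: Z :: Z
a * n <> Z :: Z :: Z
a * n <> W :: Z :: Z
a * n <> n :: Z :: Z
a * n <> n :: W :: Z
a * n <> n :: n :: Z
a * n <> n :: n :: W
a * n <> n :: n :: a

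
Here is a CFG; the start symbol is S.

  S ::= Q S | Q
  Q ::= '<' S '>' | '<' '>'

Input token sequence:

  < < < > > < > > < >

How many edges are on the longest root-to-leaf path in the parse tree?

6

[S [Q < [S [Q < [S [Q < >]] >] [S [Q < >]]] >] [S [Q < >]]]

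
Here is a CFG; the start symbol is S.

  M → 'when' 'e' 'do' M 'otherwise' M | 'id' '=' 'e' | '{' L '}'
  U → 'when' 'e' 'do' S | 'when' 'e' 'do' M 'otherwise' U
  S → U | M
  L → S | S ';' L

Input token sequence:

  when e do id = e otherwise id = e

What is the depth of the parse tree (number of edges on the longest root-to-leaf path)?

[S [M when e do [M id = e] otherwise [M id = e]]]

3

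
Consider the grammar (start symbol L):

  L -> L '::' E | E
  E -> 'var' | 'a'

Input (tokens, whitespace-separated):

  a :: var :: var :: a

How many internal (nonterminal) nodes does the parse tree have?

8

[L [L [L [L [E a]] :: [E var]] :: [E var]] :: [E a]]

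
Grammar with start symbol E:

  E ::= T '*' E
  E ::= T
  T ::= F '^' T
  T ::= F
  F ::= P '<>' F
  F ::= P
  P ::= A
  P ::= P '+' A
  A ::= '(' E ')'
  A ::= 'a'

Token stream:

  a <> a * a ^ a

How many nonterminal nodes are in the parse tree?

[E [T [F [P [A a]] <> [F [P [A a]]]]] * [E [T [F [P [A a]]] ^ [T [F [P [A a]]]]]]]

17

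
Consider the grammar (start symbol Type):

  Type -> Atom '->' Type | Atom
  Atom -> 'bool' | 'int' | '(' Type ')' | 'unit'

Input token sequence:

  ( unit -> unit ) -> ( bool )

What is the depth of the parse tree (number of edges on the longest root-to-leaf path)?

5

[Type [Atom ( [Type [Atom unit] -> [Type [Atom unit]]] )] -> [Type [Atom ( [Type [Atom bool]] )]]]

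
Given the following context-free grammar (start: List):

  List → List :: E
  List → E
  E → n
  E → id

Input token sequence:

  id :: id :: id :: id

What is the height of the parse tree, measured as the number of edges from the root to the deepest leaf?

[List [List [List [List [E id]] :: [E id]] :: [E id]] :: [E id]]

5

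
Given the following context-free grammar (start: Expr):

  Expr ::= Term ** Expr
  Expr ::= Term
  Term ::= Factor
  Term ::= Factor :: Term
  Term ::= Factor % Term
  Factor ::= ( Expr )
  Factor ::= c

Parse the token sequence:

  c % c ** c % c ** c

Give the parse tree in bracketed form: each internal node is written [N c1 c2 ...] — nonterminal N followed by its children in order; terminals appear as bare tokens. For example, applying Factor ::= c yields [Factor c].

Expr
Term ** Expr
Factor % Term ** Expr
c % Term ** Expr
c % Factor ** Expr
c % c ** Expr
c % c ** Term ** Expr
c % c ** Factor % Term ** Expr
c % c ** c % Term ** Expr
c % c ** c % Factor ** Expr
c % c ** c % c ** Expr
c % c ** c % c ** Term
c % c ** c % c ** Factor
c % c ** c % c ** c

[Expr [Term [Factor c] % [Term [Factor c]]] ** [Expr [Term [Factor c] % [Term [Factor c]]] ** [Expr [Term [Factor c]]]]]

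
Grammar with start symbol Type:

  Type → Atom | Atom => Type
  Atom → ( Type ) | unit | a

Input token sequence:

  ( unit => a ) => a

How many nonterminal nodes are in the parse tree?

8

[Type [Atom ( [Type [Atom unit] => [Type [Atom a]]] )] => [Type [Atom a]]]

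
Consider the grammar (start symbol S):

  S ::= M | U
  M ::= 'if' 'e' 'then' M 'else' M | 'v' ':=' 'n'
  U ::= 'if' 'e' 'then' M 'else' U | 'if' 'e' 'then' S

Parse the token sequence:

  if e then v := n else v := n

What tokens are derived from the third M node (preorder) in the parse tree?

[S [M if e then [M v := n] else [M v := n]]]

v := n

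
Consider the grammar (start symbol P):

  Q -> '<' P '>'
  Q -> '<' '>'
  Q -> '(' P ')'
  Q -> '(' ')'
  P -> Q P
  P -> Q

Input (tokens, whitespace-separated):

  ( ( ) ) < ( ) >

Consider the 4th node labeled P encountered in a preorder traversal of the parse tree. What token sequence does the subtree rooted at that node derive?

( )

[P [Q ( [P [Q ( )]] )] [P [Q < [P [Q ( )]] >]]]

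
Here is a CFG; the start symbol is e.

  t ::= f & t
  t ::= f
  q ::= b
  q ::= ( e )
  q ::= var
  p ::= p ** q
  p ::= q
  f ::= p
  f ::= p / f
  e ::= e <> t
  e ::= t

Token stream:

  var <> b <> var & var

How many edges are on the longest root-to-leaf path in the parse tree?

7

[e [e [e [t [f [p [q var]]]]] <> [t [f [p [q b]]]]] <> [t [f [p [q var]]] & [t [f [p [q var]]]]]]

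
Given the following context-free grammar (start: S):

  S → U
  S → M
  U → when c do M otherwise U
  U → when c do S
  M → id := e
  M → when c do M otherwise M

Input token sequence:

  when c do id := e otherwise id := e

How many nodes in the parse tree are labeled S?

1

[S [M when c do [M id := e] otherwise [M id := e]]]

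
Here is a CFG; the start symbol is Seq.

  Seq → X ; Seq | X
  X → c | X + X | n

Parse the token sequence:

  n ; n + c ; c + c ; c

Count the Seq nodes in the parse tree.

[Seq [X n] ; [Seq [X [X n] + [X c]] ; [Seq [X [X c] + [X c]] ; [Seq [X c]]]]]

4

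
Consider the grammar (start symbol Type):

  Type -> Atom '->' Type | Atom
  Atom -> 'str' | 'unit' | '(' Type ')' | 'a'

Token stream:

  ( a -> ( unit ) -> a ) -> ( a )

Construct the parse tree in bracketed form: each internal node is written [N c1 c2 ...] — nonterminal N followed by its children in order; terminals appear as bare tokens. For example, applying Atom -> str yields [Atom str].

Type
Atom -> Type
( Type ) -> Type
( Atom -> Type ) -> Type
( a -> Type ) -> Type
( a -> Atom -> Type ) -> Type
( a -> ( Type ) -> Type ) -> Type
( a -> ( Atom ) -> Type ) -> Type
( a -> ( unit ) -> Type ) -> Type
( a -> ( unit ) -> Atom ) -> Type
( a -> ( unit ) -> a ) -> Type
( a -> ( unit ) -> a ) -> Atom
( a -> ( unit ) -> a ) -> ( Type )
( a -> ( unit ) -> a ) -> ( Atom )
( a -> ( unit ) -> a ) -> ( a )

[Type [Atom ( [Type [Atom a] -> [Type [Atom ( [Type [Atom unit]] )] -> [Type [Atom a]]]] )] -> [Type [Atom ( [Type [Atom a]] )]]]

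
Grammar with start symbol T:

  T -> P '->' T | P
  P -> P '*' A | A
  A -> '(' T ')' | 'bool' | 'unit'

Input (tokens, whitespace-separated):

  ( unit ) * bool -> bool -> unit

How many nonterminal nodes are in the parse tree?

14

[T [P [P [A ( [T [P [A unit]]] )]] * [A bool]] -> [T [P [A bool]] -> [T [P [A unit]]]]]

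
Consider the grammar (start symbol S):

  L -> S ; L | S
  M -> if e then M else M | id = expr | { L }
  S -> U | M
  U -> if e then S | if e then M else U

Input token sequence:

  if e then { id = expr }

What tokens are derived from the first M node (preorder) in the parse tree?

{ id = expr }

[S [U if e then [S [M { [L [S [M id = expr]]] }]]]]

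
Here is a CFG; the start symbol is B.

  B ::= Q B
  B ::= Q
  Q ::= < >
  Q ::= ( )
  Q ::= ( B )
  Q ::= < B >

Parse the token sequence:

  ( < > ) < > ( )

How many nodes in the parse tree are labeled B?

[B [Q ( [B [Q < >]] )] [B [Q < >] [B [Q ( )]]]]

4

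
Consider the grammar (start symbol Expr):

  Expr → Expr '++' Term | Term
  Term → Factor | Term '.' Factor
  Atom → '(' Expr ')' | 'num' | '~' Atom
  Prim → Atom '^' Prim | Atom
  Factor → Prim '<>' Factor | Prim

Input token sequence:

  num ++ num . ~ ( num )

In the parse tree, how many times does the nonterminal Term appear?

4

[Expr [Expr [Term [Factor [Prim [Atom num]]]]] ++ [Term [Term [Factor [Prim [Atom num]]]] . [Factor [Prim [Atom ~ [Atom ( [Expr [Term [Factor [Prim [Atom num]]]]] )]]]]]]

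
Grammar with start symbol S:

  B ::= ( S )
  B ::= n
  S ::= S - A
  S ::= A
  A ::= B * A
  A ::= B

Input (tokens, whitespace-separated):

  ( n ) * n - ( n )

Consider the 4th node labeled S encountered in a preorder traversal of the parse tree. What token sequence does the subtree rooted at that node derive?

n

[S [S [A [B ( [S [A [B n]]] )] * [A [B n]]]] - [A [B ( [S [A [B n]]] )]]]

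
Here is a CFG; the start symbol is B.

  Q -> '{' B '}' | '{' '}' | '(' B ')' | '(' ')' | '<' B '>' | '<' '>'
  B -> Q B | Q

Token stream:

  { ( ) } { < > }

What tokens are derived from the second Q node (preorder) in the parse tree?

[B [Q { [B [Q ( )]] }] [B [Q { [B [Q < >]] }]]]

( )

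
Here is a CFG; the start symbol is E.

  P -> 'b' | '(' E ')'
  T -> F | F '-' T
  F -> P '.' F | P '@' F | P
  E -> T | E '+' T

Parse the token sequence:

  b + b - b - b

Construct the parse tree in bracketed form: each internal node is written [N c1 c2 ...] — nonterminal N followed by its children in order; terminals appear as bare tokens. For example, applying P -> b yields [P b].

[E [E [T [F [P b]]]] + [T [F [P b]] - [T [F [P b]] - [T [F [P b]]]]]]

E
E + T
T + T
F + T
P + T
b + T
b + F - T
b + P - T
b + b - T
b + b - F - T
b + b - P - T
b + b - b - T
b + b - b - F
b + b - b - P
b + b - b - b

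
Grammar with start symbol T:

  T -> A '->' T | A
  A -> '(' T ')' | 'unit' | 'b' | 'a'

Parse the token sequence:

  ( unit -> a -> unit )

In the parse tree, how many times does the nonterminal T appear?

[T [A ( [T [A unit] -> [T [A a] -> [T [A unit]]]] )]]

4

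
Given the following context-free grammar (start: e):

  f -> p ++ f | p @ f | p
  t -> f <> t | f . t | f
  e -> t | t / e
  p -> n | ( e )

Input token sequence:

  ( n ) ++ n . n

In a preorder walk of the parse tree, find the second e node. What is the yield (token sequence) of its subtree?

n

[e [t [f [p ( [e [t [f [p n]]]] )] ++ [f [p n]]] . [t [f [p n]]]]]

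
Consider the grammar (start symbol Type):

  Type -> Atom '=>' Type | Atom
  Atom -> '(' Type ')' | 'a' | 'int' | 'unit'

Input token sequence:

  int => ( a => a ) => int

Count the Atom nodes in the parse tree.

[Type [Atom int] => [Type [Atom ( [Type [Atom a] => [Type [Atom a]]] )] => [Type [Atom int]]]]

5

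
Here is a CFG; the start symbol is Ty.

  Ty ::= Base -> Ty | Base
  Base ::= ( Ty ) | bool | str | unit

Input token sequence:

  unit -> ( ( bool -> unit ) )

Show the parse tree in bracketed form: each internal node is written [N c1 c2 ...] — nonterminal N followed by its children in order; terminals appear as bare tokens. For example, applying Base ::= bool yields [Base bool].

[Ty [Base unit] -> [Ty [Base ( [Ty [Base ( [Ty [Base bool] -> [Ty [Base unit]]] )]] )]]]

Ty
Base -> Ty
unit -> Ty
unit -> Base
unit -> ( Ty )
unit -> ( Base )
unit -> ( ( Ty ) )
unit -> ( ( Base -> Ty ) )
unit -> ( ( bool -> Ty ) )
unit -> ( ( bool -> Base ) )
unit -> ( ( bool -> unit ) )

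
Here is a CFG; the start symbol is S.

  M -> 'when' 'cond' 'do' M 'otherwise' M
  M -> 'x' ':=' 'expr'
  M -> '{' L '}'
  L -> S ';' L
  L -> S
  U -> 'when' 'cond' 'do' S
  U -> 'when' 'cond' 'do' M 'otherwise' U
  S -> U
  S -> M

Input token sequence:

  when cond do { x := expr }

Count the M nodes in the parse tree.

2

[S [U when cond do [S [M { [L [S [M x := expr]]] }]]]]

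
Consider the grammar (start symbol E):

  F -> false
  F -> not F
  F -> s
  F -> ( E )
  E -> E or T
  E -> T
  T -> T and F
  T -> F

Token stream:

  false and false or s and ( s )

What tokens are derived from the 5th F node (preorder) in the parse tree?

s

[E [E [T [T [F false]] and [F false]]] or [T [T [F s]] and [F ( [E [T [F s]]] )]]]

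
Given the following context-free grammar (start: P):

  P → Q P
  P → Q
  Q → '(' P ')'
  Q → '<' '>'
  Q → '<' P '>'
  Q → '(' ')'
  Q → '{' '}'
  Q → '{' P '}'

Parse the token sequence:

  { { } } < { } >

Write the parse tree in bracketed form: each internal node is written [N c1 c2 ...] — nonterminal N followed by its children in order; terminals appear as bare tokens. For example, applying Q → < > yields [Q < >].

P
Q P
{ P } P
{ Q } P
{ { } } P
{ { } } Q
{ { } } < P >
{ { } } < Q >
{ { } } < { } >

[P [Q { [P [Q { }]] }] [P [Q < [P [Q { }]] >]]]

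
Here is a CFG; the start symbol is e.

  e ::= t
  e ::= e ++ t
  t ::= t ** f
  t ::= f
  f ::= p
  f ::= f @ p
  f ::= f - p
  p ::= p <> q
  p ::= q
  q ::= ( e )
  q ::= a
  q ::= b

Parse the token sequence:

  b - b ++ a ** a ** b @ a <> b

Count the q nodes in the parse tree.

7

[e [e [t [f [f [p [q b]]] - [p [q b]]]]] ++ [t [t [t [f [p [q a]]]] ** [f [p [q a]]]] ** [f [f [p [q b]]] @ [p [p [q a]] <> [q b]]]]]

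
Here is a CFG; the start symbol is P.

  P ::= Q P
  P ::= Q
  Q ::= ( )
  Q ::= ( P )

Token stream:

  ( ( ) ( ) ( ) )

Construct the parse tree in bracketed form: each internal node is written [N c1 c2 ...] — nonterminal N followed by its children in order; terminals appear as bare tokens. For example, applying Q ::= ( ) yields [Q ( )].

P
Q
( P )
( Q P )
( ( ) P )
( ( ) Q P )
( ( ) ( ) P )
( ( ) ( ) Q )
( ( ) ( ) ( ) )

[P [Q ( [P [Q ( )] [P [Q ( )] [P [Q ( )]]]] )]]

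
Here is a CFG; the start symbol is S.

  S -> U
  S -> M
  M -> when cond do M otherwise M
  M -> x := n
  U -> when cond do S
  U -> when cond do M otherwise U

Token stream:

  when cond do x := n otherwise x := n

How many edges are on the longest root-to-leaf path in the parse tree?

3

[S [M when cond do [M x := n] otherwise [M x := n]]]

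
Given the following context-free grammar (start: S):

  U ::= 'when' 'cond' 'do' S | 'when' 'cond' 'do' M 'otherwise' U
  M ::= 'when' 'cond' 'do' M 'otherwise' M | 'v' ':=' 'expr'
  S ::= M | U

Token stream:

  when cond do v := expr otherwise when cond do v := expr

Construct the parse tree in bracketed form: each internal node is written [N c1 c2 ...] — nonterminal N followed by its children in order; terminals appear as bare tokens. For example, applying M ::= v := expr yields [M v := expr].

[S [U when cond do [M v := expr] otherwise [U when cond do [S [M v := expr]]]]]

S
U
when cond do M otherwise U
when cond do v := expr otherwise U
when cond do v := expr otherwise when cond do S
when cond do v := expr otherwise when cond do M
when cond do v := expr otherwise when cond do v := expr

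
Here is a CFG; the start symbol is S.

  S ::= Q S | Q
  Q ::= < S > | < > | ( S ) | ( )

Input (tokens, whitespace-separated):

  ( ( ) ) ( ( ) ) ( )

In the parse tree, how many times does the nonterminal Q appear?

5

[S [Q ( [S [Q ( )]] )] [S [Q ( [S [Q ( )]] )] [S [Q ( )]]]]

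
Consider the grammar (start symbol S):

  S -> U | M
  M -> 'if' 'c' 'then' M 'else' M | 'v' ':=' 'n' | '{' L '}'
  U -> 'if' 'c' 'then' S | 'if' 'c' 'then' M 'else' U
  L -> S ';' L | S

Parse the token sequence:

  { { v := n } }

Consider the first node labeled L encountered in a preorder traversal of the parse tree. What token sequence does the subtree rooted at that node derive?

[S [M { [L [S [M { [L [S [M v := n]]] }]]] }]]

{ v := n }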